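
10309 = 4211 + 6098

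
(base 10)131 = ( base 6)335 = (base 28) 4J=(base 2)10000011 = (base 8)203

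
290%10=0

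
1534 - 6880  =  -5346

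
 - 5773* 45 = -259785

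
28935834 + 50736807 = 79672641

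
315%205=110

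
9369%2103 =957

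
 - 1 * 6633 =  - 6633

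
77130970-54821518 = 22309452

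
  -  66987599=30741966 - 97729565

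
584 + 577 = 1161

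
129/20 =129/20 = 6.45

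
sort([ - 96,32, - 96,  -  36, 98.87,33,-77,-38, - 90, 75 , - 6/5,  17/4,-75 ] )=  [-96,-96, - 90, - 77,- 75, - 38, - 36,-6/5,17/4,  32,33,75,98.87]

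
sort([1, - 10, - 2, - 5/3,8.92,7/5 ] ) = [ - 10 , - 2, - 5/3,1, 7/5,8.92] 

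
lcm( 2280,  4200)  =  79800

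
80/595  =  16/119 = 0.13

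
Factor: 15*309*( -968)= - 4486680 = -2^3*3^2*5^1 *11^2*103^1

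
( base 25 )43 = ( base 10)103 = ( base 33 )34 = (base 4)1213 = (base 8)147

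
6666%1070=246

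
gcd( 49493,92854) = 1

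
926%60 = 26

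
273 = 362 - 89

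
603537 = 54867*11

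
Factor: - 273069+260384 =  - 5^1* 43^1*59^1 = - 12685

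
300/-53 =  - 6+18/53 = - 5.66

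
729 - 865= - 136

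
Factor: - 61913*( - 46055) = 5^1 * 61^1*101^1*151^1* 613^1 = 2851403215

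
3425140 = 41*83540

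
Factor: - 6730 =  - 2^1*5^1  *  673^1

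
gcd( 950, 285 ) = 95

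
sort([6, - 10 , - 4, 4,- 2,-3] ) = [ - 10,-4,-3, - 2 , 4, 6] 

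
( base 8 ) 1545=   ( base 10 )869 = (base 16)365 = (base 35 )OT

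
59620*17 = 1013540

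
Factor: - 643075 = -5^2*29^1 * 887^1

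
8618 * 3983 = 34325494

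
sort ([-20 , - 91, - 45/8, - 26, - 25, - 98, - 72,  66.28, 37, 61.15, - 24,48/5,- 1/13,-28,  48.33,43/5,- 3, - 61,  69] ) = [ - 98, - 91, - 72, - 61,-28, - 26, - 25, - 24, - 20, - 45/8, - 3,  -  1/13,  43/5,48/5 , 37, 48.33, 61.15,66.28,  69 ] 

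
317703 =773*411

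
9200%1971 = 1316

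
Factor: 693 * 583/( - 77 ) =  -3^2*11^1 * 53^1 = - 5247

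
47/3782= 47/3782 = 0.01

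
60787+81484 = 142271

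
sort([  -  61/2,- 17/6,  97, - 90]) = [- 90, - 61/2,-17/6, 97 ]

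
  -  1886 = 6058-7944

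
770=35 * 22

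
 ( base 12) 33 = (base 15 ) 29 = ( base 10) 39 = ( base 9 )43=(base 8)47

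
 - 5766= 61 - 5827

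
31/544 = 31/544= 0.06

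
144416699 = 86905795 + 57510904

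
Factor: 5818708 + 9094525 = 17^1*19^1*46171^1=14913233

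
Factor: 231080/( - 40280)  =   - 19^(  -  1)*109^1 = - 109/19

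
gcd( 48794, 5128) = 2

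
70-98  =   - 28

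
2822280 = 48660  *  58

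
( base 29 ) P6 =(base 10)731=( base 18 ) 24b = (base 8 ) 1333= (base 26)123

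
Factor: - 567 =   -  3^4*7^1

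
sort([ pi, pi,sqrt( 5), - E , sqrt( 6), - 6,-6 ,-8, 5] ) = [ - 8, -6, - 6, - E,  sqrt ( 5), sqrt(6), pi,  pi, 5 ]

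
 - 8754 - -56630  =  47876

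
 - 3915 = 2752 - 6667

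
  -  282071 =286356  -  568427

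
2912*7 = 20384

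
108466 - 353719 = -245253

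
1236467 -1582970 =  - 346503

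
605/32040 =121/6408 = 0.02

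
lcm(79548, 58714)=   2465988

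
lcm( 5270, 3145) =194990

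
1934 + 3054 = 4988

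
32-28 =4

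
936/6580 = 234/1645= 0.14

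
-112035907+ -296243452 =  - 408279359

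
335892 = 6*55982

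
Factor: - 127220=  - 2^2*5^1*6361^1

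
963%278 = 129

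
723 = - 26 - -749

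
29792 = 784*38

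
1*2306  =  2306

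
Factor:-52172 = -2^2*13043^1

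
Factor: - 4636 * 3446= -2^3*19^1*61^1*1723^1 =- 15975656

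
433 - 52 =381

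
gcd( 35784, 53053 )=7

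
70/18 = 35/9 = 3.89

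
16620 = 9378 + 7242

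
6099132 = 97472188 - 91373056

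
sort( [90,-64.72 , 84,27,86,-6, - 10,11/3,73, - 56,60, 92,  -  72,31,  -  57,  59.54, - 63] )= [ - 72,  -  64.72, - 63, - 57 ,- 56, - 10,-6,11/3, 27,31,59.54,60 , 73,84 , 86,90,92 ]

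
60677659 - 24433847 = 36243812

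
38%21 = 17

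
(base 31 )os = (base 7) 2152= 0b1100000100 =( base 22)1D2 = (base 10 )772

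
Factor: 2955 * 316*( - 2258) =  - 2^3*3^1*5^1 * 79^1*197^1* 1129^1 = - 2108475240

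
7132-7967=-835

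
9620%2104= 1204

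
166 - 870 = -704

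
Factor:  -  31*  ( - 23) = 713=   23^1*31^1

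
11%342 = 11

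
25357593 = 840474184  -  815116591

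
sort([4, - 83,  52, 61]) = [ - 83, 4, 52, 61]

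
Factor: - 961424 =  - 2^4*60089^1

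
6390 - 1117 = 5273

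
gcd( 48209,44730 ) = 497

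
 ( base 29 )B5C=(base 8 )22300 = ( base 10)9408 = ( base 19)1713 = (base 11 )7083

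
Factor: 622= 2^1 * 311^1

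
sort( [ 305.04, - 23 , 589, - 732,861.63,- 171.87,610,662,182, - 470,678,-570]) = [-732,-570, -470, - 171.87, - 23,182,305.04,589,610,662, 678,861.63 ] 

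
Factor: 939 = 3^1*313^1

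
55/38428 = 55/38428 = 0.00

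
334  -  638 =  - 304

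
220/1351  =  220/1351 = 0.16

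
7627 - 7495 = 132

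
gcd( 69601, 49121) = 1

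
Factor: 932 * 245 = 2^2*5^1 * 7^2*233^1 = 228340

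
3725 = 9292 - 5567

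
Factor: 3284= 2^2*821^1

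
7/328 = 7/328 = 0.02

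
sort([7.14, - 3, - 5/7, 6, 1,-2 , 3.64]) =[ - 3, - 2, -5/7, 1, 3.64, 6, 7.14]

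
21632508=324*66767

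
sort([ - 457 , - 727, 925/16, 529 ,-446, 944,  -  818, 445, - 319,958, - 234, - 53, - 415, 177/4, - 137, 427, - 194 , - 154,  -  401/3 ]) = [ - 818, - 727, - 457, - 446,-415,  -  319 , - 234, -194, - 154, - 137, - 401/3,  -  53, 177/4, 925/16 , 427, 445, 529, 944, 958]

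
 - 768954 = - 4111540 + 3342586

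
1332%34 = 6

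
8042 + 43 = 8085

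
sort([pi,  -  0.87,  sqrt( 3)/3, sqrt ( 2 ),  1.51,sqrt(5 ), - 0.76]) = [-0.87 ,-0.76,  sqrt (3) /3,sqrt( 2) , 1.51,sqrt( 5), pi]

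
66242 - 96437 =- 30195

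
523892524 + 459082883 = 982975407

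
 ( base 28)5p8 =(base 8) 11024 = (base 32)4gk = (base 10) 4628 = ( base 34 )404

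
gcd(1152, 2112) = 192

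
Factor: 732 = 2^2*3^1*61^1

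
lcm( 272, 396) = 26928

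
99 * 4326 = 428274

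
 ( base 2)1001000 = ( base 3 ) 2200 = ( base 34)24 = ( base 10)72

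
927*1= 927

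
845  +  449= 1294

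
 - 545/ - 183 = 545/183  =  2.98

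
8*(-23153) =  - 185224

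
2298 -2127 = 171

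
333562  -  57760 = 275802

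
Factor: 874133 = 13^1*19^1 * 3539^1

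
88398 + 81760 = 170158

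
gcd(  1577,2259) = 1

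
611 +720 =1331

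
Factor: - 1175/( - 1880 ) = 2^ (-3)*5^1 = 5/8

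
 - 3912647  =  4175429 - 8088076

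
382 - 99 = 283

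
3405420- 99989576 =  - 96584156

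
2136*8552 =18267072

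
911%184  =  175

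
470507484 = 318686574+151820910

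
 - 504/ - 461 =504/461 =1.09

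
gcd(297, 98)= 1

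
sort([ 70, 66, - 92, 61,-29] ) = [ - 92, - 29,  61,66,70]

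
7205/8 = 7205/8 =900.62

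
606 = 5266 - 4660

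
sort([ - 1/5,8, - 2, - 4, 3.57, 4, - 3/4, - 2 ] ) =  [ - 4, - 2, - 2, - 3/4, - 1/5,3.57,  4 , 8]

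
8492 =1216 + 7276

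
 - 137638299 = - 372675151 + 235036852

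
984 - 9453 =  - 8469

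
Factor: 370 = 2^1*5^1*37^1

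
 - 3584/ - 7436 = 896/1859 = 0.48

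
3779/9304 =3779/9304 = 0.41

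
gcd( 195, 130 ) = 65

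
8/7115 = 8/7115 = 0.00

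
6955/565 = 1391/113 = 12.31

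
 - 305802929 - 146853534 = - 452656463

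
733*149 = 109217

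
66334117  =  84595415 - 18261298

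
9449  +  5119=14568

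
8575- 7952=623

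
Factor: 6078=2^1*3^1 * 1013^1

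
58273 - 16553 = 41720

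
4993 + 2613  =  7606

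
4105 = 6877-2772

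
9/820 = 9/820 = 0.01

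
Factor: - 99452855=- 5^1*37^1*537583^1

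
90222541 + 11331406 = 101553947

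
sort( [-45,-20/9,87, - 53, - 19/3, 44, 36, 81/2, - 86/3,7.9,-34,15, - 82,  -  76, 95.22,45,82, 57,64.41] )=[-82, - 76, - 53, - 45,  -  34, - 86/3, - 19/3 ,-20/9,7.9, 15, 36,  81/2, 44,  45,57,  64.41 , 82,  87,95.22] 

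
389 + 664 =1053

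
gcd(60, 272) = 4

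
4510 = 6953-2443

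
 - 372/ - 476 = 93/119 = 0.78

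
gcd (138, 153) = 3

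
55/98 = 55/98=0.56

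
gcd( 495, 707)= 1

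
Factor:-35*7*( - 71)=17395=5^1 * 7^2 * 71^1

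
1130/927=1 + 203/927 = 1.22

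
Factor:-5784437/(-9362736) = 2^( - 4)*3^(-3)*17^1*21673^(  -  1)*340261^1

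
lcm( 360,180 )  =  360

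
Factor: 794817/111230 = 2^( - 1)*3^2*5^ ( - 1)*7^( -2)*47^1*227^ ( - 1)*1879^1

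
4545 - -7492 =12037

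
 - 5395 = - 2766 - 2629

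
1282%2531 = 1282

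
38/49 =38/49 = 0.78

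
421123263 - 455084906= -33961643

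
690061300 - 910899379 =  - 220838079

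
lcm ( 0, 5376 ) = 0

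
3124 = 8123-4999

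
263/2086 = 263/2086= 0.13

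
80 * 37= 2960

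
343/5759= 343/5759 = 0.06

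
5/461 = 5/461 = 0.01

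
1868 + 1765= 3633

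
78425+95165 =173590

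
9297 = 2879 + 6418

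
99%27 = 18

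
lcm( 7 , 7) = 7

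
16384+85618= 102002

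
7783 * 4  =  31132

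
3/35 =3/35 = 0.09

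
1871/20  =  1871/20 = 93.55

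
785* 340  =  266900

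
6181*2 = 12362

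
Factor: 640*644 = 2^9*5^1*7^1*23^1 =412160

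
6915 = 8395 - 1480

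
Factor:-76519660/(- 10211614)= 2^1*5^1 * 653^( - 1 )*1117^( - 1 )*546569^1 = 5465690/729401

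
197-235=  - 38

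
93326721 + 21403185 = 114729906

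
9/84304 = 9/84304 = 0.00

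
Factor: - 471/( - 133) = 3^1*7^(  -  1) * 19^(-1) * 157^1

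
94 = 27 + 67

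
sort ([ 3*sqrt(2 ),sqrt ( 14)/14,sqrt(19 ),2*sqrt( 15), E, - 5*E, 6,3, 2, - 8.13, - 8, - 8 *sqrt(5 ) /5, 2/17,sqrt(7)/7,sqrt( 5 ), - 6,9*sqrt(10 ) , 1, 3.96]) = [-5*E, -8.13 , - 8, - 6,-8*sqrt ( 5) /5, 2/17 , sqrt( 14)/14,sqrt (7 ) /7,1,2, sqrt(5),E,3,3.96,3*sqrt ( 2),sqrt(19), 6,2*sqrt(15),9 * sqrt(10 )]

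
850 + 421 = 1271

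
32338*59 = 1907942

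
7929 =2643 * 3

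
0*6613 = 0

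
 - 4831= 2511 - 7342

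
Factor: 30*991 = 2^1*3^1*5^1*991^1 = 29730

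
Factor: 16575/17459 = 3^1*5^2*79^(  -  1 )  =  75/79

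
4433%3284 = 1149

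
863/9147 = 863/9147=0.09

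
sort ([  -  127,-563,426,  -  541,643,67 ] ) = [-563,-541 ,  -  127,67, 426, 643 ]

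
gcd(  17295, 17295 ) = 17295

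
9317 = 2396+6921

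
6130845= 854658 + 5276187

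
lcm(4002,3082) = 268134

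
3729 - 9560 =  - 5831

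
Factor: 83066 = 2^1 * 41^1*1013^1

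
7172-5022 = 2150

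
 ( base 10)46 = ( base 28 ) 1I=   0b101110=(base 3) 1201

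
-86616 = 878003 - 964619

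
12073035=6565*1839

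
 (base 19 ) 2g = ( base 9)60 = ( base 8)66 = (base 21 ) 2C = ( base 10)54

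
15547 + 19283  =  34830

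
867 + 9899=10766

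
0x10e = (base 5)2040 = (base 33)86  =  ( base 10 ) 270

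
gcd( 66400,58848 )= 32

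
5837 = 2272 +3565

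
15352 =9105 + 6247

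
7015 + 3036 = 10051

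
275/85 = 3 + 4/17= 3.24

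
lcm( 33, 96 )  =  1056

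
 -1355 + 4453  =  3098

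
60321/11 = 5483 + 8/11 =5483.73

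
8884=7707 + 1177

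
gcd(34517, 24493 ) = 7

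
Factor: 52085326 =2^1 * 53^1*491371^1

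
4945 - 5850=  - 905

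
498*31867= 15869766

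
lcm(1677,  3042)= 130806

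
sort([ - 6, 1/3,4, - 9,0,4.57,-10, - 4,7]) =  [ - 10, - 9,-6, - 4,0,1/3,4 , 4.57, 7] 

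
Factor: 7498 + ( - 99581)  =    -  92083^1   =  -92083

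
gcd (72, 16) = 8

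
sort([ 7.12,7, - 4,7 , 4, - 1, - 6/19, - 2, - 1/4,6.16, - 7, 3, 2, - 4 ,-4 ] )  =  [-7, - 4,- 4, -4, - 2, - 1, - 6/19, - 1/4 , 2,3, 4,6.16,7, 7,  7.12 ]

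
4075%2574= 1501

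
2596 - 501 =2095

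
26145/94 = 26145/94 = 278.14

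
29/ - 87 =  - 1+2/3  =  - 0.33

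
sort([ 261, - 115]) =[ - 115, 261]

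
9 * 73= 657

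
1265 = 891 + 374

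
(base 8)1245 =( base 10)677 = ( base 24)145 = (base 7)1655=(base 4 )22211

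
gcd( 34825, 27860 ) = 6965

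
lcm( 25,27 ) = 675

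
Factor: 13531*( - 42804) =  - 2^2*3^2*7^1*29^1*41^1*1933^1 = - 579180924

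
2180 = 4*545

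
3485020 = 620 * 5621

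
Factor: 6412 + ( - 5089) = 1323 = 3^3*7^2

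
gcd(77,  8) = 1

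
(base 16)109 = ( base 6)1121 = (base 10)265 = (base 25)AF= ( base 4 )10021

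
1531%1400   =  131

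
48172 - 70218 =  - 22046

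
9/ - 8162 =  -9/8162 = - 0.00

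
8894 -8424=470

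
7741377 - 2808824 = 4932553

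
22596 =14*1614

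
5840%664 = 528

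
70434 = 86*819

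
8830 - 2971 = 5859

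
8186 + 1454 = 9640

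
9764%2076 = 1460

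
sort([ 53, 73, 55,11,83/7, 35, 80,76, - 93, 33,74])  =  [ - 93,11, 83/7, 33, 35, 53, 55 , 73,74, 76,80 ] 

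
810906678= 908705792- 97799114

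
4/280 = 1/70 = 0.01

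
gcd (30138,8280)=6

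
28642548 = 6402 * 4474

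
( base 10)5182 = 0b1010000111110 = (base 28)6h2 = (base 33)4p1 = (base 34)4ge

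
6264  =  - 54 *( - 116)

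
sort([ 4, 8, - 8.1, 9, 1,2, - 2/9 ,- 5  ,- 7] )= [ - 8.1, - 7, - 5, - 2/9, 1,2, 4, 8,  9 ]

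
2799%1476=1323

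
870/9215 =174/1843 = 0.09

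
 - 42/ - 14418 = 7/2403= 0.00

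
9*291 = 2619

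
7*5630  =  39410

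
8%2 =0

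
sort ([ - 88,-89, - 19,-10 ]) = [ - 89, - 88, - 19, - 10 ]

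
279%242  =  37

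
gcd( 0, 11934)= 11934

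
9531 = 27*353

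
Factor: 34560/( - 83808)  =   - 40/97 = -2^3*5^1*97^( - 1 ) 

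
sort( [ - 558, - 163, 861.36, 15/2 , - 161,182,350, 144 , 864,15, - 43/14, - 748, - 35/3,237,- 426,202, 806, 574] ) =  [ - 748 ,-558, - 426, - 163, - 161, - 35/3, - 43/14, 15/2, 15 , 144, 182,202,237,350, 574,806,861.36 , 864]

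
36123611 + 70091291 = 106214902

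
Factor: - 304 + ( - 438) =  - 2^1*7^1 * 53^1 = - 742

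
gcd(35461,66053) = 1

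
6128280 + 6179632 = 12307912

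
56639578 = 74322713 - 17683135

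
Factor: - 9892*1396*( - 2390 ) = 2^5*5^1*239^1  *  349^1*2473^1 = 33004064480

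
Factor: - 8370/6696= - 5/4  =  - 2^( -2)*5^1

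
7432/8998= 3716/4499 = 0.83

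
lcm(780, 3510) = 7020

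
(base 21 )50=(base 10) 105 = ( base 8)151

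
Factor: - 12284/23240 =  - 2^( - 1) * 5^( - 1)*7^(-1 )*37^1  =  -37/70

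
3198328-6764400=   -  3566072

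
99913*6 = 599478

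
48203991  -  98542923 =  - 50338932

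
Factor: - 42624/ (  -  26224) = 2664/1639 = 2^3*3^2*11^ ( - 1) * 37^1*149^(-1 ) 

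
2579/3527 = 2579/3527= 0.73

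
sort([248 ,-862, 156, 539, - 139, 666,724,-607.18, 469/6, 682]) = [ - 862, - 607.18, - 139,469/6, 156,248,539, 666 , 682, 724]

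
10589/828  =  10589/828 = 12.79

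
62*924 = 57288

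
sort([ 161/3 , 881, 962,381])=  [161/3, 381,881,962]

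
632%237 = 158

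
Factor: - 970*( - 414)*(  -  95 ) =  - 2^2*3^2*5^2*19^1*23^1  *97^1 = -38150100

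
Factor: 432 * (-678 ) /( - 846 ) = 2^4*3^2*47^( - 1) * 113^1 = 16272/47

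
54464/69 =789 + 1/3  =  789.33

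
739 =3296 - 2557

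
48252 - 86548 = -38296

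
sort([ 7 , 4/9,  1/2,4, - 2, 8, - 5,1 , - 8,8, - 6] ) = [ - 8, - 6, - 5,  -  2 , 4/9 , 1/2, 1 , 4,7,  8, 8 ]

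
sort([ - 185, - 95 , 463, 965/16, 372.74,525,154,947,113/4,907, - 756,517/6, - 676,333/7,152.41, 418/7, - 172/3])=[ - 756, - 676,- 185, - 95  , - 172/3,113/4 , 333/7,418/7,965/16,517/6,152.41, 154,  372.74,463,  525,907, 947]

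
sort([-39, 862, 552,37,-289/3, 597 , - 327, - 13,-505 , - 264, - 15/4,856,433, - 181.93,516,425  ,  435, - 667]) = [ - 667, - 505,-327, - 264, - 181.93, - 289/3, - 39,- 13,-15/4, 37, 425, 433,435, 516, 552, 597,  856, 862] 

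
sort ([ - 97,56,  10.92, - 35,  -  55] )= [- 97, - 55, - 35,10.92, 56 ] 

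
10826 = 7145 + 3681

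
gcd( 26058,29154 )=258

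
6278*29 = 182062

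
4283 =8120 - 3837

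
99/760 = 99/760 = 0.13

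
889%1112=889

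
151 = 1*151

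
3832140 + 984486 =4816626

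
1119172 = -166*(  -  6742) 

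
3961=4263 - 302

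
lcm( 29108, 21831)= 87324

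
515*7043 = 3627145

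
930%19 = 18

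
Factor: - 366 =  - 2^1*3^1*61^1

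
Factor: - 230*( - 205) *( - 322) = -2^2*5^2*7^1*23^2 * 41^1 = - 15182300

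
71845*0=0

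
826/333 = 2 + 160/333 = 2.48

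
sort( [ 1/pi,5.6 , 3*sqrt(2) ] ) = [ 1/pi,  3*sqrt(2) , 5.6]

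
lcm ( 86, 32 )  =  1376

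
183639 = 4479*41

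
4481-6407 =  - 1926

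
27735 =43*645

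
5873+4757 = 10630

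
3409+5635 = 9044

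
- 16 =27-43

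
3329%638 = 139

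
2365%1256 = 1109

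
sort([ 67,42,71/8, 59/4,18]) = [ 71/8  ,  59/4, 18, 42,67]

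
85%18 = 13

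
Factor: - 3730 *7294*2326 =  - 63282598120 =- 2^3*5^1*7^1*373^1*521^1* 1163^1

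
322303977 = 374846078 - 52542101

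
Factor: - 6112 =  - 2^5*191^1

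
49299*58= 2859342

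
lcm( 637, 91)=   637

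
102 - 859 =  - 757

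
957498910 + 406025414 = 1363524324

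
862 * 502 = 432724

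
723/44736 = 241/14912= 0.02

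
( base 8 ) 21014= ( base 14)3268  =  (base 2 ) 10001000001100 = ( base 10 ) 8716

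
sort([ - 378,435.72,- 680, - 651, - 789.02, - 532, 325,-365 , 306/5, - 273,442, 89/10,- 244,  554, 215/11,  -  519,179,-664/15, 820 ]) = [ - 789.02, - 680, - 651, - 532, - 519,-378, - 365,  -  273, - 244,  -  664/15 , 89/10,215/11,306/5, 179, 325,  435.72,  442, 554, 820] 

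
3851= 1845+2006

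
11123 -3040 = 8083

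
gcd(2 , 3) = 1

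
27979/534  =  27979/534=52.40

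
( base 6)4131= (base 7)2452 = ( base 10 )919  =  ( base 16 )397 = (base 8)1627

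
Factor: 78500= 2^2*5^3*157^1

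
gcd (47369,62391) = 7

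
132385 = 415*319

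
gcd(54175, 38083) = 1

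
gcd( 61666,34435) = 1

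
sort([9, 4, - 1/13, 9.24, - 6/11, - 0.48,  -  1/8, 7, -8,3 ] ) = [ - 8,-6/11  , - 0.48, - 1/8,-1/13,  3, 4, 7, 9, 9.24 ]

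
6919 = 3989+2930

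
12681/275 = 46 + 31/275 = 46.11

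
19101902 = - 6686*( - 2857 )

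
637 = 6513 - 5876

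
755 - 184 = 571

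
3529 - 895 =2634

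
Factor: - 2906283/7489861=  - 3^1*71^( - 1 )*105491^ (-1 ) *968761^1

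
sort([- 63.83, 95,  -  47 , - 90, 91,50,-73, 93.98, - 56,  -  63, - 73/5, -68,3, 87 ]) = [ - 90 , - 73, - 68,-63.83, - 63, - 56,- 47, - 73/5, 3, 50, 87, 91, 93.98, 95]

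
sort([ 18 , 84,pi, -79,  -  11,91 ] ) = [ - 79 , - 11, pi,18,84,91] 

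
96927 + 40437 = 137364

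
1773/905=1 + 868/905 = 1.96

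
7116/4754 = 1 + 1181/2377 = 1.50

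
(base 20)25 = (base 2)101101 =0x2D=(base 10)45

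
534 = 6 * 89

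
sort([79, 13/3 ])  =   [13/3,79] 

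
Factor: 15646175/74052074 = 2^( - 1 )*5^2*67^1*9341^1*37026037^( - 1 ) 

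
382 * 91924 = 35114968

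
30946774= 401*77174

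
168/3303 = 56/1101 = 0.05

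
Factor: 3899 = 7^1*557^1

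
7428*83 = 616524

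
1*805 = 805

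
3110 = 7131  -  4021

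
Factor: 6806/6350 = 3403/3175 = 5^ (-2) * 41^1*83^1*127^( - 1)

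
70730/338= 209 + 44/169 =209.26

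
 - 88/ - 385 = 8/35 =0.23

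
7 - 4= 3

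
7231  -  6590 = 641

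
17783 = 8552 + 9231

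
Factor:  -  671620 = -2^2*5^1*33581^1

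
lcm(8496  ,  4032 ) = 237888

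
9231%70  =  61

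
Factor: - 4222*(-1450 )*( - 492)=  - 3011974800 = - 2^4*3^1*5^2 * 29^1*41^1  *  2111^1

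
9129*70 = 639030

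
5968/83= 5968/83 = 71.90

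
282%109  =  64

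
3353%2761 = 592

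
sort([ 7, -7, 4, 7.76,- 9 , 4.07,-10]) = [ - 10, -9, - 7,4,4.07,7,7.76 ]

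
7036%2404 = 2228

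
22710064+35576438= 58286502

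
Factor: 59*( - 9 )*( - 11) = 3^2*11^1* 59^1 = 5841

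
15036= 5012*3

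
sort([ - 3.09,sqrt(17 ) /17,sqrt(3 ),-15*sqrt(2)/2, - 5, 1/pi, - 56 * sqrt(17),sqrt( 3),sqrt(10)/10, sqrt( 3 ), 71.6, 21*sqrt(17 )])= [ - 56*sqrt(17), -15*sqrt(2)/2, - 5, -3.09,sqrt( 17) /17, sqrt(10 ) /10, 1/pi,sqrt(3),sqrt(3), sqrt(3), 71.6 , 21 * sqrt(17)] 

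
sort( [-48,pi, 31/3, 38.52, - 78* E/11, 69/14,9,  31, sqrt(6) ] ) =[  -  48, - 78 * E/11,sqrt( 6), pi, 69/14, 9, 31/3, 31,38.52 ]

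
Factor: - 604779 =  - 3^1 * 7^1*31^1*929^1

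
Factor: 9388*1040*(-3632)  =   - 35461104640  =  - 2^10*5^1*13^1*227^1*2347^1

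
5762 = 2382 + 3380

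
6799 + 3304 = 10103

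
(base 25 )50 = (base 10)125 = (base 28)4D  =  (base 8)175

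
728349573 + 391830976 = 1120180549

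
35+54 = 89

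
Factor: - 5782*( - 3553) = 2^1*7^2*11^1*17^1 * 19^1*59^1 = 20543446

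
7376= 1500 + 5876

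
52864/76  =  695 + 11/19 = 695.58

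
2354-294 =2060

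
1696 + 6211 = 7907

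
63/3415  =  63/3415 = 0.02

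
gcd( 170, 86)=2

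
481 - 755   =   - 274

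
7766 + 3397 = 11163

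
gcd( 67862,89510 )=2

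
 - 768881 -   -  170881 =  - 598000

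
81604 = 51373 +30231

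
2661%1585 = 1076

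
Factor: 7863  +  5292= 13155 = 3^1 *5^1 * 877^1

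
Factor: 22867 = 13^1 * 1759^1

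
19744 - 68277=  - 48533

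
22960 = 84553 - 61593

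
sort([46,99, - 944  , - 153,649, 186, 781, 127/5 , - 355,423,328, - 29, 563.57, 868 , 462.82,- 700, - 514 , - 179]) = [ - 944, - 700, - 514, - 355, - 179, - 153 ,  -  29, 127/5, 46, 99,186, 328 , 423 , 462.82, 563.57,  649,781,868 ] 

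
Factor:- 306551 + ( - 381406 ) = -687957 = - 3^1*43^1*5333^1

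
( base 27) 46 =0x72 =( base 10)114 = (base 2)1110010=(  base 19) 60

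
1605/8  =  1605/8 = 200.62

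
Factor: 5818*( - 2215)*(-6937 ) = 89396217190 = 2^1*5^1 * 7^1 * 443^1*991^1*2909^1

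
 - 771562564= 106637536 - 878200100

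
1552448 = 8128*191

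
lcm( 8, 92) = 184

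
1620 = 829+791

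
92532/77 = 1201 + 5/7=1201.71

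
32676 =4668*7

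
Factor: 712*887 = 631544 = 2^3*89^1*887^1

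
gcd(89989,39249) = 1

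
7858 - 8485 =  - 627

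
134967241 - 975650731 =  - 840683490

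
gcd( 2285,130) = 5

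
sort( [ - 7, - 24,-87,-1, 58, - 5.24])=[ -87, - 24, - 7, - 5.24, - 1, 58 ] 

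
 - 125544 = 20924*(  -  6)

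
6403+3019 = 9422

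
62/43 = 1+19/43 = 1.44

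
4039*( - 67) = - 270613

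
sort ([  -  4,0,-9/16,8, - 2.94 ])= [ - 4, - 2.94, - 9/16,0 , 8] 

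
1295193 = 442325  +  852868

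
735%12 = 3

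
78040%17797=6852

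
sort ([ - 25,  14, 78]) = [ - 25,  14,78 ]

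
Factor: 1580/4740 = 1/3= 3^(  -  1)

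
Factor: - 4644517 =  - 127^1*36571^1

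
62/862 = 31/431= 0.07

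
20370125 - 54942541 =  - 34572416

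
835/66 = 835/66 = 12.65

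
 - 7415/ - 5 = 1483 + 0/1  =  1483.00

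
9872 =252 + 9620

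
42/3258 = 7/543= 0.01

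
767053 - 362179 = 404874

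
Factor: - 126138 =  - 2^1*3^1*21023^1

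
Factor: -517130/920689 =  - 2^1 * 5^1  *7^(-1)*11^( - 2)*1087^(-1)*51713^1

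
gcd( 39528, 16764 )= 12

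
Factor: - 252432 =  - 2^4*3^2*1753^1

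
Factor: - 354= - 2^1*3^1*59^1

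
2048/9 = 2048/9= 227.56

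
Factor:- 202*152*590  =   - 18115360  =  -  2^5*5^1 * 19^1*59^1*101^1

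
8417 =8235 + 182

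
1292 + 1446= 2738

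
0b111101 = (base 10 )61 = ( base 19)34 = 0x3D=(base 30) 21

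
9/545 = 9/545 = 0.02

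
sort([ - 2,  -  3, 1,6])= [ - 3, - 2, 1, 6] 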